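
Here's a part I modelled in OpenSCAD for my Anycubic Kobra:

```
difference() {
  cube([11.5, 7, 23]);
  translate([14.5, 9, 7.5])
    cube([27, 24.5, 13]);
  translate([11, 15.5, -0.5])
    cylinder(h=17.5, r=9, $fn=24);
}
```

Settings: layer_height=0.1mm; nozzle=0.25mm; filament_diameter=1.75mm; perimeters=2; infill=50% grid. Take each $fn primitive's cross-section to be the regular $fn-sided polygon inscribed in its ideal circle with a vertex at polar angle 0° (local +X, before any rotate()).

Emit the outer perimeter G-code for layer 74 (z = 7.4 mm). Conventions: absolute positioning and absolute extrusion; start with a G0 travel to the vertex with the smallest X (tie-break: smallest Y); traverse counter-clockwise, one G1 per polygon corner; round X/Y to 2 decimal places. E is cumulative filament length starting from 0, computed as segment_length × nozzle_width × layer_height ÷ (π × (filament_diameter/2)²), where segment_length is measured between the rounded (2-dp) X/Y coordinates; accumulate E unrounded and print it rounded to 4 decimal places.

At z = 7.4 mm: the 11.5×7 cube contributes its full rectangle; the cube at (14.5, 9) is absent (z outside [7.5, 20.5]); the r=9 cylinder at (11, 15.5) gives a regular 24-gon of circumradius 9 (constant along its height); Subtracting the remaining from the first: starting from the 11.5×7 cube, the r=9 cylinder at (11, 15.5) partially overlaps it — only the 1.09 mm² overlap (of its 251.57 mm²) is removed, clipping the outline — 1 connected region. The outline is a single polygon with 7 vertices. Extrusion per mm of travel: 0.25 × 0.1 / (π × 0.875²) = 0.010394. Accumulating E over each segment gives final E = 0.3807.

G0 X0.00 Y0.00 Z7.40
G1 X11.50 Y0.00 E0.1195
G1 X11.50 Y6.57 E0.1878
G1 X11.00 Y6.50 E0.1931
G1 X8.67 Y6.81 E0.2175
G1 X8.20 Y7.00 E0.2228
G1 X0.00 Y7.00 E0.3080
G1 X0.00 Y0.00 E0.3807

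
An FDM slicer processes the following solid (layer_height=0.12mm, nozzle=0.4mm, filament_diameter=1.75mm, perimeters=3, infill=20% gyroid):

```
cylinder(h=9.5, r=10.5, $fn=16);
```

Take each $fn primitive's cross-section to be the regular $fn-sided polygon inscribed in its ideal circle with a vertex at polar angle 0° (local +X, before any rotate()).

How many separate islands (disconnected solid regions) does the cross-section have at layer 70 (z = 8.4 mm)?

At z = 8.4 mm: the r=10.5 cylinder contributes a regular 16-gon of circumradius 10.5. Overall, the cross-section is a single solid region. Island count = 1.

1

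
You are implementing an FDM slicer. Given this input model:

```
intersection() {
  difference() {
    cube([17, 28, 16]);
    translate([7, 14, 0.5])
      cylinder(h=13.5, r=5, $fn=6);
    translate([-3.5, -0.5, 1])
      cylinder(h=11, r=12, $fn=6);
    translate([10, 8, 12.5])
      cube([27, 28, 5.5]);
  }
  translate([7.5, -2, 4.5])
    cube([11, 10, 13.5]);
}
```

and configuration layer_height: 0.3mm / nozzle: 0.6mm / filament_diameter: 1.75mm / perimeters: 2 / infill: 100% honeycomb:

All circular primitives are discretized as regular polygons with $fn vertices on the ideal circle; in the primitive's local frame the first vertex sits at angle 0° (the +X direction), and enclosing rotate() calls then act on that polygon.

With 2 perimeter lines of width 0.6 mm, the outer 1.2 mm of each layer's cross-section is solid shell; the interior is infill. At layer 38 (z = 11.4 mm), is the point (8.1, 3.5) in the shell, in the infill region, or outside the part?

At z = 11.4 mm: the cube is present — its section is the full 17×28 rectangle; the cylinder at (7, 14): section is a regular 6-gon, circumradius r=5; the r=12 cylinder at (-3.5, -0.5) contributes a regular 6-gon of circumradius 12; the cube at (10, 8) is not intersected at this z (z outside [12.5, 18]); After the difference (first − rest): starting from the 17×28 cube, the r=5 cylinder at (7, 14) lies wholly inside it (removes its full 64.95 mm² and its 30.00 mm outline becomes a hole wall); the r=12 cylinder at (-3.5, -0.5) partially overlaps it — only the 52.98 mm² overlap (of its 374.12 mm²) is removed, clipping the outline — 1 connected region with 1 hole; the 11×10 cube at (7.5, -2) contributes its full rectangle; After intersecting: the 11×10 cube at (7.5, -2) partially overlaps the result so far; clipping to the common part keeps 75.56 mm² — 1 connected region. Overall, the cross-section is a single solid region. The nearest boundary edge runs (7.50, 1.23)→(7.50, 8.00); distance from the point to it = 0.60 mm. The point is inside the cross-section, 0.60 mm from the nearest boundary — within the 1.2 mm shell band (2 × 0.6).

shell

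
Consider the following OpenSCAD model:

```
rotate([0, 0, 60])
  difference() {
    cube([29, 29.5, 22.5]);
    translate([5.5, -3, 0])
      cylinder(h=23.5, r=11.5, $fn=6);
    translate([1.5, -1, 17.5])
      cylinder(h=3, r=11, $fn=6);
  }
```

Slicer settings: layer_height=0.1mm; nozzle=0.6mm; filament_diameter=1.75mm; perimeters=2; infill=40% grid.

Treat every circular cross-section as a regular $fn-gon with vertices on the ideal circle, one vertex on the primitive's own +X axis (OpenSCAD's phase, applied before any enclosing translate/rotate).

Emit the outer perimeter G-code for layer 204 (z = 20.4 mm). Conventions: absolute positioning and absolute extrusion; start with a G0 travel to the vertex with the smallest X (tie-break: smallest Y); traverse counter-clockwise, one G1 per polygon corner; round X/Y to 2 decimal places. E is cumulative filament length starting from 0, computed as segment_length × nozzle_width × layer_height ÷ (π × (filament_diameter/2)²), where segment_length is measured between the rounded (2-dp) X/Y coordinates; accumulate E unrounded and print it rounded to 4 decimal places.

At z = 20.4 mm: the 29×29.5 cube contributes its full rectangle; the r=11.5 cylinder at (5.5, -3) contributes a regular 6-gon of circumradius 11.5; the r=11 cylinder at (1.5, -1) contributes a regular 6-gon of circumradius 11; Taking the first minus the rest: starting from the 29×29.5 cube, the r=11.5 cylinder at (5.5, -3) partially overlaps it — only the 92.27 mm² overlap (of its 343.60 mm²) is removed, clipping the outline; the r=11 cylinder at (1.5, -1) partially overlaps it — only the 11.68 mm² overlap (of its 314.37 mm²) is removed, clipping the outline — 1 connected region; (whole slice rotated 60° about Z — lengths, areas and connectivity unchanged). The outline is a single polygon with 8 vertices. Extrusion per mm of travel: 0.6 × 0.1 / (π × 0.875²) = 0.024945. Accumulating E over each segment gives final E = 2.8287.

G0 X-25.55 Y14.75 Z20.40
G1 X-7.38 Y4.26 E0.5234
G1 X-3.88 Y10.33 E0.6981
G1 X-2.07 Y10.33 E0.7433
G1 X-0.40 Y13.22 E0.8266
G1 X7.63 Y13.22 E1.0269
G1 X14.50 Y25.11 E1.3694
G1 X-11.05 Y39.86 E2.1053
G1 X-25.55 Y14.75 E2.8287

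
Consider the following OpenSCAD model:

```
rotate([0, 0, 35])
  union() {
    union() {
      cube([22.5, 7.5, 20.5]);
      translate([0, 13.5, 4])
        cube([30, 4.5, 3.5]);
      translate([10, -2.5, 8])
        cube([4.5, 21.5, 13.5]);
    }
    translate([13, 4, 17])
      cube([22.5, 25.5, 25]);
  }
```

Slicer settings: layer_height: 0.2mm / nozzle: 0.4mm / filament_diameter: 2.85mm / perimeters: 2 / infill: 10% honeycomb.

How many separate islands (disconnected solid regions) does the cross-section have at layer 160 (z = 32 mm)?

1

At z = 32 mm: the cube does not reach this height (z outside [0, 20.5]); the cube at (0, 13.5) is absent (z outside [4, 7.5]); the cube at (10, -2.5) does not reach this height (z outside [8, 21.5]); Merging all regions: nothing is present at this height; the cube at (13, 4) is present — its section is the full 22.5×25.5 rectangle; Merging all regions: only the 22.5×25.5 cube at (13, 4) is present, so the union is just that shape — 1 connected region; (whole slice rotated 35° about Z — lengths, areas and connectivity unchanged). Overall, the cross-section is a single solid region. Island count = 1.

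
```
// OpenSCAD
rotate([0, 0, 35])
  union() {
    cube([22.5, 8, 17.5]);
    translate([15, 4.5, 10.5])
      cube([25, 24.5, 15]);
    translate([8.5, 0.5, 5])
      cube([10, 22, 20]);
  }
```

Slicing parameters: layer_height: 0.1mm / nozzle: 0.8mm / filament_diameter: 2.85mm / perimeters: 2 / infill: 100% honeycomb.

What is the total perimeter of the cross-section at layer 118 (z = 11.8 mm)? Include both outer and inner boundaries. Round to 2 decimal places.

138.00 mm

At z = 11.8 mm: the cube (footprint 22.5×8) is included at this height (perimeter 61.00 mm); the cube at (15, 4.5) is present — its section is the full 25×24.5 rectangle (perimeter 99.00 mm); the cube at (8.5, 0.5) is present — its section is the full 10×22 rectangle (perimeter 64.00 mm); Combining (union): the regions partially overlap (shared area 152.00 mm²), so the edge portions inside another operand are dropped and the merged outline is re-measured after clipping — boundary = 138.00 mm; (rotated 35° about Z; rotation is an isometry so areas/perimeters/island counts are preserved). Overall, the cross-section is a single solid region. Total boundary length (outer) = 138.00 mm.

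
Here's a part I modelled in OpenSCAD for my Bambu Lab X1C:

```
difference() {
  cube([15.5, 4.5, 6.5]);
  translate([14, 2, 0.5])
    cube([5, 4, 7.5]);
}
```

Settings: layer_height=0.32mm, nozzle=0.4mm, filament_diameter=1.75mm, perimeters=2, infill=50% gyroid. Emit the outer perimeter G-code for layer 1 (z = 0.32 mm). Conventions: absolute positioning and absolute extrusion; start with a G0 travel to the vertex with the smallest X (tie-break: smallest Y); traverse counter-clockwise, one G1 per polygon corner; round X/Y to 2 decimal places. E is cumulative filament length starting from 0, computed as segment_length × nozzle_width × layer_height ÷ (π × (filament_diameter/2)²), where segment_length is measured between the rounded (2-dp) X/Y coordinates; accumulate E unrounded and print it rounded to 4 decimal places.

At z = 0.32 mm: the 15.5×4.5 cube contributes its full rectangle; the cube at (14, 2) is not intersected at this z (z outside [0.5, 8]); Taking the first minus the rest: none of the subtracted shapes is present at this height, so the 15.5×4.5 cube is unchanged — 1 connected region. The outline is a single polygon with 4 vertices. Extrusion per mm of travel: 0.4 × 0.32 / (π × 0.875²) = 0.053216. Accumulating E over each segment gives final E = 2.1286.

G0 X0.00 Y0.00 Z0.32
G1 X15.50 Y0.00 E0.8249
G1 X15.50 Y4.50 E1.0643
G1 X0.00 Y4.50 E1.8892
G1 X0.00 Y0.00 E2.1286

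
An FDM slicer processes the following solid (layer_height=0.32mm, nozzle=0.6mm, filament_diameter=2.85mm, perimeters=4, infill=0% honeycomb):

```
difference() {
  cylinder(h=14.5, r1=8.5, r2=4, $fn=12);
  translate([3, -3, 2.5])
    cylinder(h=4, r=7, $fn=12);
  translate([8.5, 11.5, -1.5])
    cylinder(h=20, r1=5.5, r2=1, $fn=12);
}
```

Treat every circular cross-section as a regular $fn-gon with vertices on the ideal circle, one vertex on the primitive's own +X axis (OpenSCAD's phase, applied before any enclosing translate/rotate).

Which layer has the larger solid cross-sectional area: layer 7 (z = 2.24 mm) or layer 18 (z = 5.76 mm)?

layer 7 (z = 2.24 mm)

Layer 7 (z = 2.24): the cone: at t=0.154 of its height the radius interpolates to r₁+(r₂−r₁)t = 7.805, giving a regular 12-gon of that circumradius (area = (12/2)·7.805²·sin(360°/12) = 182.75 mm²); the cylinder at (3, -3) is not intersected at this z (z outside [2.5, 6.5]); the cone at (8.5, 11.5) (r1=5.5→r2=1) has section circumradius 4.659 here — a regular 12-gon (area = (12/2)·4.659²·sin(360°/12) = 65.10 mm²); Taking the first minus the rest: starting from the cone (182.75 mm²), the cone at (8.5, 11.5) misses the remaining region (no effect) — area = 182.75 mm². So its area = 182.75 mm². Layer 18 (z = 5.76): the cone contributes a regular 12-gon of circumradius 6.712 (interpolated between r1=8.5 and r2=4 at t=0.397) (area = (12/2)·6.712²·sin(360°/12) = 135.17 mm²); the r=7 cylinder at (3, -3) contributes a regular 12-gon of circumradius 7 (area = (12/2)·7.000²·sin(360°/12) = 147.00 mm²); the cone at (8.5, 11.5): at t=0.363 of its height the radius interpolates to r₁+(r₂−r₁)t = 3.867, giving a regular 12-gon of that circumradius (area = (12/2)·3.867²·sin(360°/12) = 44.85 mm²); After the difference (first − rest): starting from the cone (135.17 mm²), the r=7 cylinder at (3, -3) partially overlaps it — only the 84.94 mm² overlap (of its 147.00 mm²) is removed, clipping the outline; the cone at (8.5, 11.5) misses the remaining region (no effect) — area = 50.23 mm². So its area = 50.23 mm². Layer 7 is larger (182.75 vs 50.23 mm²).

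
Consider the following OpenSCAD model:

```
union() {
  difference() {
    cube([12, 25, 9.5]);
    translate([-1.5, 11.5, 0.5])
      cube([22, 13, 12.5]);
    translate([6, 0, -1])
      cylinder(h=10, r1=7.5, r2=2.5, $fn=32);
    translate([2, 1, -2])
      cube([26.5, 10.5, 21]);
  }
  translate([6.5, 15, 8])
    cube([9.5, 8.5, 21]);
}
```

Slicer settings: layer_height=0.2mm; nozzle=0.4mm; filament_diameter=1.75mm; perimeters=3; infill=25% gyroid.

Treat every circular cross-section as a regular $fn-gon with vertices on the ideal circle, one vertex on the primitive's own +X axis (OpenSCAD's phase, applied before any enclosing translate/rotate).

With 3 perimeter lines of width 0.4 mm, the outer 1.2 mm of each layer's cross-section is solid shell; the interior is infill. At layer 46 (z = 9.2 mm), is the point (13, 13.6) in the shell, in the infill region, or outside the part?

outside

At z = 9.2 mm: the cube is present — its section is the full 12×25 rectangle; the 22×13 cube at (-1.5, 11.5) contributes its full rectangle; the cone at (6, 0) does not reach this height (z outside [-1, 9]); the cube at (2, 1) (footprint 26.5×10.5) is included at this height; After the difference (first − rest): starting from the 12×25 cube, the 22×13 cube at (-1.5, 11.5) partially overlaps it — only the 156.00 mm² overlap (of its 286.00 mm²) is removed, clipping the outline; the 26.5×10.5 cube at (2, 1) partially overlaps it — only the 105.00 mm² overlap (of its 278.25 mm²) is removed, clipping the outline — 2 connected regions; the cube at (6.5, 15) (footprint 9.5×8.5) is included at this height; Combining (union): the 2 present regions are separate (no shared area or edge), so areas and boundary lengths simply add and each stays a separate island — 3 connected regions. Overall, the cross-section has 3 separate islands. The nearest boundary edge runs (16.00, 15.00)→(6.50, 15.00); distance from the point to it = 1.40 mm. The point is not inside any of the regions above, so it lies outside the cross-section (1.40 mm from the nearest boundary).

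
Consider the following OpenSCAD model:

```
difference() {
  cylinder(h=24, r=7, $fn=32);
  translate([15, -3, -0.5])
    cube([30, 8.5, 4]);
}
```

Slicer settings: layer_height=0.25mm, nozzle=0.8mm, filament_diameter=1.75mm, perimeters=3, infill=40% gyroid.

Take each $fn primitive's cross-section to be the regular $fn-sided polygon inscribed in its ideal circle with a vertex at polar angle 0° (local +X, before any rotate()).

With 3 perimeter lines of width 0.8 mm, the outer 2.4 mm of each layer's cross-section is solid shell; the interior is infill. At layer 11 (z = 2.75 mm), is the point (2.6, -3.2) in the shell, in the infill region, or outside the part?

infill

At z = 2.75 mm: the r=7 cylinder gives a regular 32-gon of circumradius 7 (constant along its height); the cube at (15, -3) is present — its section is the full 30×8.5 rectangle; Subtracting the remaining from the first: starting from the r=7 cylinder, the 30×8.5 cube at (15, -3) misses the remaining region (no effect) — 1 connected region. Overall, the cross-section is a single solid region. The nearest boundary edge runs (4.95, -4.95)→(3.89, -5.82); distance from the point to it = 2.84 mm. The point is inside the cross-section and 2.84 mm from the nearest boundary — more than the 2.4 mm shell width (3 × 0.8), so it's in the infill interior.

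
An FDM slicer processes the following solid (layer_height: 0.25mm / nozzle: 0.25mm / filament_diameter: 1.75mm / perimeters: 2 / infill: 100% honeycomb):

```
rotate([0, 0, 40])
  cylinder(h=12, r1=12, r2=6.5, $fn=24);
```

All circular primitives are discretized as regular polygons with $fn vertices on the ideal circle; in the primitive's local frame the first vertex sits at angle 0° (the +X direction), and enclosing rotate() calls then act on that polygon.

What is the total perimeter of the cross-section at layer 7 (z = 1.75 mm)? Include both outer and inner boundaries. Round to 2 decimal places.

At z = 1.75 mm: the cone: at t=0.146 of its height the radius interpolates to r₁+(r₂−r₁)t = 11.198, giving a regular 24-gon of that circumradius (perimeter = 2·24·11.198·sin(180°/24) = 70.16 mm); (whole slice rotated 40° about Z — lengths, areas and connectivity unchanged). Overall, the cross-section is a single solid region. Total boundary length (outer) = 70.16 mm.

70.16 mm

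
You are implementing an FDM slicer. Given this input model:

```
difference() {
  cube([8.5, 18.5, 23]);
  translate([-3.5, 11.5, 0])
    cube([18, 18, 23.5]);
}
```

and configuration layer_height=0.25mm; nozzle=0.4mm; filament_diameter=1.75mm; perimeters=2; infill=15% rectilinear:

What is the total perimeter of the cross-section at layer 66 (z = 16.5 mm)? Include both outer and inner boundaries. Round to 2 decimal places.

40.00 mm

At z = 16.5 mm: the cube is present — its section is the full 8.5×18.5 rectangle (perimeter 54.00 mm); the cube at (-3.5, 11.5) is present — its section is the full 18×18 rectangle (perimeter 72.00 mm); After the difference (first − rest): starting from the 8.5×18.5 cube, the 18×18 cube at (-3.5, 11.5) partially overlaps it — only the 59.50 mm² overlap (of its 324.00 mm²) is removed, clipping the outline — boundary = 40.00 mm. Overall, the cross-section is a single solid region. Total boundary length (outer) = 40.00 mm.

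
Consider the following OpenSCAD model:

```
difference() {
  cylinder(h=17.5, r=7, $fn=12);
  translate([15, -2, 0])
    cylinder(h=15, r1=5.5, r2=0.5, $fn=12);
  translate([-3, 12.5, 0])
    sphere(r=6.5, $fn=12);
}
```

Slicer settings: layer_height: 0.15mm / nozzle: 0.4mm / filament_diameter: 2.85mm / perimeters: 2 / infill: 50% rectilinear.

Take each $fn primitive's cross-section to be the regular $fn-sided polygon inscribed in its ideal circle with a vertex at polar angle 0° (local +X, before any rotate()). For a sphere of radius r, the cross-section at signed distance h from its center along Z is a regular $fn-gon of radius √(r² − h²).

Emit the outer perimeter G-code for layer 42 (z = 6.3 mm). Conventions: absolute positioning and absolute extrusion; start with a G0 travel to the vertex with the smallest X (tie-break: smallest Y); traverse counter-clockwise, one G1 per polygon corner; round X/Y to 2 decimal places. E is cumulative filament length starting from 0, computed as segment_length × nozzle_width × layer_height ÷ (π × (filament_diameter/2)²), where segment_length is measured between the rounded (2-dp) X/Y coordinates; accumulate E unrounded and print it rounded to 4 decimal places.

G0 X-7.00 Y0.00 Z6.30
G1 X-6.06 Y-3.50 E0.0341
G1 X-3.50 Y-6.06 E0.0681
G1 X0.00 Y-7.00 E0.1022
G1 X3.50 Y-6.06 E0.1363
G1 X6.06 Y-3.50 E0.1704
G1 X7.00 Y0.00 E0.2044
G1 X6.06 Y3.50 E0.2385
G1 X3.50 Y6.06 E0.2726
G1 X0.00 Y7.00 E0.3067
G1 X-3.50 Y6.06 E0.3407
G1 X-6.06 Y3.50 E0.3748
G1 X-7.00 Y0.00 E0.4089

At z = 6.3 mm: the r=7 cylinder gives a regular 12-gon of circumradius 7 (constant along its height); the cone at (15, -2) contributes a regular 12-gon of circumradius 3.400 (interpolated between r1=5.5 and r2=0.5 at t=0.420); the r=6.5 sphere at (-3, 12.5) contributes a regular 12-gon of circumradius √(6.5²−6.3²) = 1.600; Taking the first minus the rest: starting from the r=7 cylinder, the cone at (15, -2) misses the remaining region (no effect); the r=6.5 sphere at (-3, 12.5) misses the remaining region (no effect) — 1 connected region. The outline is a single polygon with 12 vertices. Extrusion per mm of travel: 0.4 × 0.15 / (π × 1.425²) = 0.009405. Accumulating E over each segment gives final E = 0.4089.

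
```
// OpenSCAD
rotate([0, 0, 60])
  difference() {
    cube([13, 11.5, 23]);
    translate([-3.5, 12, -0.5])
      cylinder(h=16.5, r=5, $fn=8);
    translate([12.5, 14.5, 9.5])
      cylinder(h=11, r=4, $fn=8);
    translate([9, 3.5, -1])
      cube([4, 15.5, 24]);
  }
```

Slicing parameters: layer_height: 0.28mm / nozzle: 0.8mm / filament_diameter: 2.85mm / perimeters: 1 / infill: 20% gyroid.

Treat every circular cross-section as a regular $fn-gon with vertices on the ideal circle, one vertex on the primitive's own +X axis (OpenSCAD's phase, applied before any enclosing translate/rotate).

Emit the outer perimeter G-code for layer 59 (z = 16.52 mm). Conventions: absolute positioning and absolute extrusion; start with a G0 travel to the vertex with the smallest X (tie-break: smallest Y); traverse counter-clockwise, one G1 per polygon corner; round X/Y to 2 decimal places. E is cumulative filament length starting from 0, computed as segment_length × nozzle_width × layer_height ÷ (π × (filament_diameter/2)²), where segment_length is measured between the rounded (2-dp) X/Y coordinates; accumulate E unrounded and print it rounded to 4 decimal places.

G0 X-9.96 Y5.75 Z16.52
G1 X0.00 Y0.00 E0.4038
G1 X6.50 Y11.26 E0.8603
G1 X3.47 Y13.01 E0.9832
G1 X1.47 Y9.54 E1.1238
G1 X-5.46 Y13.54 E1.4048
G1 X-9.96 Y5.75 E1.7207

At z = 16.52 mm: the 13×11.5 cube contributes its full rectangle; the cylinder at (-3.5, 12) is absent (z outside [-0.5, 16]); the cylinder at (12.5, 14.5): section is a regular 8-gon, circumradius r=4; the cube at (9, 3.5) is present — its section is the full 4×15.5 rectangle; After the difference (first − rest): starting from the 13×11.5 cube, the r=4 cylinder at (12.5, 14.5) partially overlaps it — only the 1.66 mm² overlap (of its 45.25 mm²) is removed, clipping the outline; the 4×15.5 cube at (9, 3.5) partially overlaps it — only the 30.34 mm² overlap (of its 62.00 mm²) is removed, clipping the outline — 1 connected region; (whole slice rotated 60° about Z — lengths, areas and connectivity unchanged). The outline is a single polygon with 6 vertices. Extrusion per mm of travel: 0.8 × 0.28 / (π × 1.425²) = 0.035113. Accumulating E over each segment gives final E = 1.7207.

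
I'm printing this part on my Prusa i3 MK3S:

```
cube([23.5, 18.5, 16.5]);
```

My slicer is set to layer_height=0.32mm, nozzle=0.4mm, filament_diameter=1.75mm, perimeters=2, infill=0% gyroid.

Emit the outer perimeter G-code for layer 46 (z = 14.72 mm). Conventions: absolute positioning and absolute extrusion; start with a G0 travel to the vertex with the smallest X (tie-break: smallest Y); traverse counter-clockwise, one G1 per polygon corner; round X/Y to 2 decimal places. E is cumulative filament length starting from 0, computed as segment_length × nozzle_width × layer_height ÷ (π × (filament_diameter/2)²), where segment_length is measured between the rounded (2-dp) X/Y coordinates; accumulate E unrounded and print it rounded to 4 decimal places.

G0 X0.00 Y0.00 Z14.72
G1 X23.50 Y0.00 E1.2506
G1 X23.50 Y18.50 E2.2351
G1 X0.00 Y18.50 E3.4857
G1 X0.00 Y0.00 E4.4702

At z = 14.72 mm: the cube (footprint 23.5×18.5) is included at this height. The outline is a single polygon with 4 vertices. Extrusion per mm of travel: 0.4 × 0.32 / (π × 0.875²) = 0.053216. Accumulating E over each segment gives final E = 4.4702.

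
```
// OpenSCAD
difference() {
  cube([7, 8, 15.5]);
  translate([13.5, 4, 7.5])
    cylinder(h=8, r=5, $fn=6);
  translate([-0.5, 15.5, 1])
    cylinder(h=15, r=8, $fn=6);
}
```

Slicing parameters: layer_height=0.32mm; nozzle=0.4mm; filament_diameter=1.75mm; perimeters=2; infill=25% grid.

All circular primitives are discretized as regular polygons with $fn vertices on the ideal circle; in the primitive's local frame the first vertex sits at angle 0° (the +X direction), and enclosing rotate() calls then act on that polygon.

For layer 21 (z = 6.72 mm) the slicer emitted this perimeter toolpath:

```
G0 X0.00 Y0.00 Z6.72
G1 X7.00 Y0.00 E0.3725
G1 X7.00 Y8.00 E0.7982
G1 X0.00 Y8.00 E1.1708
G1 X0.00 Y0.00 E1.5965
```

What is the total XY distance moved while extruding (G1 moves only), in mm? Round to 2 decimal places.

30.00 mm

Sum the Euclidean lengths of each G1 segment: total = 30.00 mm.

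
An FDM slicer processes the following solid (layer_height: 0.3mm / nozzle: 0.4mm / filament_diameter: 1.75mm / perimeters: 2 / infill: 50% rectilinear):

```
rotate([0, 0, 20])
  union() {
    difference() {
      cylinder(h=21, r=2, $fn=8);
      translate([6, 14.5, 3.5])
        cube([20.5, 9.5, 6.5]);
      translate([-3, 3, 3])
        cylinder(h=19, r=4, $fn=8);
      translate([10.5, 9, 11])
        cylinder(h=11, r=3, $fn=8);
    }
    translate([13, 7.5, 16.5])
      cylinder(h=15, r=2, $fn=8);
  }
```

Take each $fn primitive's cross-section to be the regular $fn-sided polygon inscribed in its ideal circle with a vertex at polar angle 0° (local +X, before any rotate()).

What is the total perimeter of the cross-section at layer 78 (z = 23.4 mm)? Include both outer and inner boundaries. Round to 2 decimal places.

12.25 mm

At z = 23.4 mm: the cylinder does not reach this height (z outside [0, 21]); the cube at (6, 14.5) is not intersected at this z (z outside [3.5, 10]); the cylinder at (-3, 3) does not reach this height (z outside [3, 22]); the cylinder at (10.5, 9) does not reach this height (z outside [11, 22]); After the difference (first − rest): the first operand is absent here, so nothing remains; the cylinder at (13, 7.5): section is a regular 8-gon, circumradius r=2 (perimeter = 2·8·2.000·sin(180°/8) = 12.25 mm); Combining (union): only the r=2 cylinder at (13, 7.5) is present, so the union is just that shape — boundary = 12.25 mm; (whole slice rotated 20° about Z — lengths, areas and connectivity unchanged). Overall, the cross-section is a single solid region. Total boundary length (outer) = 12.25 mm.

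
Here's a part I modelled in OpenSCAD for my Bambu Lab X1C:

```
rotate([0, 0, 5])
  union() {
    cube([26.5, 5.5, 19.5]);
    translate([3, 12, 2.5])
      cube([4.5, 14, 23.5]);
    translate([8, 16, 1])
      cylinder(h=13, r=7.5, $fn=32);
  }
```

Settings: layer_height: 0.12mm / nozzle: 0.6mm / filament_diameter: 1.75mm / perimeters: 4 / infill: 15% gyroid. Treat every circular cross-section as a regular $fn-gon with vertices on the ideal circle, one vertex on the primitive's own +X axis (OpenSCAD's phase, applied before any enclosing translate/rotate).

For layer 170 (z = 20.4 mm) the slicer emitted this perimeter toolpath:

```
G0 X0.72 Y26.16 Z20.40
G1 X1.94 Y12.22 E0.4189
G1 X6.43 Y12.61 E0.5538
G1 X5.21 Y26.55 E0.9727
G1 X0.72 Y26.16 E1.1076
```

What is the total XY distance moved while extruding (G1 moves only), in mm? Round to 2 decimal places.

Sum the Euclidean lengths of each G1 segment: total = 37.00 mm.

37.00 mm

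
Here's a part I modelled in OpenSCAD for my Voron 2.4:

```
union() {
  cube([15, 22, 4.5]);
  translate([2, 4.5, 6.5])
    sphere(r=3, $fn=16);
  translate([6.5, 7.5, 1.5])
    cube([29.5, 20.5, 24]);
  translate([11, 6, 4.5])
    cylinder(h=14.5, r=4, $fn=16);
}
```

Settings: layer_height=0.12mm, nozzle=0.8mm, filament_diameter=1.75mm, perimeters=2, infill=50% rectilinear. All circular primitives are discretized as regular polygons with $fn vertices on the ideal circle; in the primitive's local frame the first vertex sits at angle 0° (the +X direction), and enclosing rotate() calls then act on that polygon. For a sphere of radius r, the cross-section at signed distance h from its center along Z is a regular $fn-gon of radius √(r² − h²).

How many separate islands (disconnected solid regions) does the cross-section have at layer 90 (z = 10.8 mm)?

At z = 10.8 mm: the cube is not intersected at this z (z outside [0, 4.5]); the sphere at (2, 4.5) does not reach this height (|z−center|=4.300 > r=3); the 29.5×20.5 cube at (6.5, 7.5) contributes its full rectangle; the r=4 cylinder at (11, 6) contributes a regular 16-gon of circumradius 4; Combining (union): the regions partially overlap (shared area 12.94 mm²), so overlapping operands fuse into one piece — 1 connected region. Overall, the cross-section is a single solid region. Island count = 1.

1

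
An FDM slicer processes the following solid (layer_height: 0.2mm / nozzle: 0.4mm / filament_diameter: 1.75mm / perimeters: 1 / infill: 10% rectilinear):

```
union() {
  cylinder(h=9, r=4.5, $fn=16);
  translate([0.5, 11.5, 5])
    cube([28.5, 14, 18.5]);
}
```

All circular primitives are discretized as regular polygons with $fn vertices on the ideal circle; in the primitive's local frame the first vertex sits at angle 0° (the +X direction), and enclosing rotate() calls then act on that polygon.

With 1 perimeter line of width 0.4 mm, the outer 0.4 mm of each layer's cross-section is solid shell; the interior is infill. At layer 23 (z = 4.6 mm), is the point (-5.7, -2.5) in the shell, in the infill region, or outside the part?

outside

At z = 4.6 mm: the r=4.5 cylinder contributes a regular 16-gon of circumradius 4.5; the cube at (0.5, 11.5) is not intersected at this z (z outside [5, 23.5]); Merging all regions: only the r=4.5 cylinder is present, so the union is just that shape — 1 connected region. Overall, the cross-section is a single solid region. The nearest boundary edge runs (-4.50, 0.00)→(-4.16, -1.72); distance from the point to it = 1.73 mm. The point is not inside any of the regions above, so it lies outside the cross-section (1.73 mm from the nearest boundary).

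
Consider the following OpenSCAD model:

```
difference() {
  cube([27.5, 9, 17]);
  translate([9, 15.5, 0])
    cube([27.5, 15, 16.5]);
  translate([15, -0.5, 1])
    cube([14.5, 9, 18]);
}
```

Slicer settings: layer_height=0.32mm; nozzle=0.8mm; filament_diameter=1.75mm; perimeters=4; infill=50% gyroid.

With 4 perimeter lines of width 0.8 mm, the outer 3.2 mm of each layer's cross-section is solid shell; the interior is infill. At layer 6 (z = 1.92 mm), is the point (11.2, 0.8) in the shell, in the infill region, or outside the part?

At z = 1.92 mm: the 27.5×9 cube contributes its full rectangle; the 27.5×15 cube at (9, 15.5) contributes its full rectangle; the 14.5×9 cube at (15, -0.5) contributes its full rectangle; After the difference (first − rest): starting from the 27.5×9 cube, the 27.5×15 cube at (9, 15.5) misses the remaining region (no effect); the 14.5×9 cube at (15, -0.5) partially overlaps it — only the 106.25 mm² overlap (of its 130.50 mm²) is removed, clipping the outline — 1 connected region. Overall, the cross-section is a single solid region. The nearest boundary edge runs (15.00, 0.00)→(0.00, 0.00); distance from the point to it = 0.80 mm. The point is inside the cross-section, 0.80 mm from the nearest boundary — within the 3.2 mm shell band (4 × 0.8).

shell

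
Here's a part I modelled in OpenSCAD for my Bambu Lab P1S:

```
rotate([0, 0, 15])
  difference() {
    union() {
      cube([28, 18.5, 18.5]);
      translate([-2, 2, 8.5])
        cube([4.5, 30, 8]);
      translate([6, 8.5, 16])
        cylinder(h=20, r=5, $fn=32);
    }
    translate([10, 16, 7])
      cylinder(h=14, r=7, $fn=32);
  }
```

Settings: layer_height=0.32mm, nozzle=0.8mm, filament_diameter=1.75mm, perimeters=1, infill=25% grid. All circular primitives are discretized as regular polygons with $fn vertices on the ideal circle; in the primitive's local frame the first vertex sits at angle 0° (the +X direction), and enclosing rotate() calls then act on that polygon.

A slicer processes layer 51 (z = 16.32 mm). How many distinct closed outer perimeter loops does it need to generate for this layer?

1

At z = 16.32 mm: the cube is present — its section is the full 28×18.5 rectangle; the cube at (-2, 2) is present — its section is the full 4.5×30 rectangle; the cylinder at (6, 8.5): section is a regular 32-gon, circumradius r=5; Combining (union): the regions partially overlap (shared area 119.29 mm²), so overlapping operands fuse into one piece — 1 connected region; the cylinder at (10, 16): section is a regular 32-gon, circumradius r=7; Taking the first minus the rest: starting from that combined region, the r=7 cylinder at (10, 16) partially overlaps it — only the 110.60 mm² overlap (of its 152.95 mm²) is removed, clipping the outline — 1 connected region; (whole slice rotated 15° about Z — lengths, areas and connectivity unchanged). The result has 1 disconnected region.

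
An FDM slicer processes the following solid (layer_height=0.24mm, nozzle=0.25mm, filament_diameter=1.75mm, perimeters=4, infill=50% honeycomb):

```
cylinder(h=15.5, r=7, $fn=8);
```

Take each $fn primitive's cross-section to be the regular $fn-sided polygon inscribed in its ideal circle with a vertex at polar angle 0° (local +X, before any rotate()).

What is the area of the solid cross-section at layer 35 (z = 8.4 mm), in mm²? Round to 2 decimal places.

138.59 mm²

At z = 8.4 mm: the r=7 cylinder gives a regular 8-gon of circumradius 7 (constant along its height) (area = (8/2)·7.000²·sin(360°/8) = 138.59 mm²). Overall, the cross-section is a single solid region. Net area = 138.59 mm².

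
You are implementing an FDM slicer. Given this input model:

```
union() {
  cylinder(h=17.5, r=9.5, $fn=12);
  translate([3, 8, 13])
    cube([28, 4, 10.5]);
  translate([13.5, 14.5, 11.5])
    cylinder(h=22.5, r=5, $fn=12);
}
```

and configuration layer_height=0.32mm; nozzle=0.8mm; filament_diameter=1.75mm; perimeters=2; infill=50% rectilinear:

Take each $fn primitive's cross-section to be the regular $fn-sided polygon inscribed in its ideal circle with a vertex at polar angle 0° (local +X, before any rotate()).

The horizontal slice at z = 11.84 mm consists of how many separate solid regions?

2

At z = 11.84 mm: the r=9.5 cylinder gives a regular 12-gon of circumradius 9.5 (constant along its height); the cube at (3, 8) is absent (z outside [13, 23.5]); the r=5 cylinder at (13.5, 14.5) gives a regular 12-gon of circumradius 5 (constant along its height); Merging all regions: the 2 present regions are separate (no shared area or edge), so areas and boundary lengths simply add and each stays a separate island — 2 connected regions. The result has 2 disconnected regions.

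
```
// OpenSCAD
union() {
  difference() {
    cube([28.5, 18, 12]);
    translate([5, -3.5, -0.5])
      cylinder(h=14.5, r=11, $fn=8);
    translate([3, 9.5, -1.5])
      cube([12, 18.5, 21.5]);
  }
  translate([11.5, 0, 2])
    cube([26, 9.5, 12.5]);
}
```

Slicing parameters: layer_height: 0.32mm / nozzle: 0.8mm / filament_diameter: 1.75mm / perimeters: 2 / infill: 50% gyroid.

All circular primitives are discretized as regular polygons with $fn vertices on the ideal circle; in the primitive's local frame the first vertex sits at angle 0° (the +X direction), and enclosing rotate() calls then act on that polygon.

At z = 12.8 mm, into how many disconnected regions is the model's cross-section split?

At z = 12.8 mm: the cube is not intersected at this z (z outside [0, 12]); the r=11 cylinder at (5, -3.5) gives a regular 8-gon of circumradius 11 (constant along its height); the cube at (3, 9.5) (footprint 12×18.5) is included at this height; After the difference (first − rest): the first operand is absent here, so nothing remains; the cube at (11.5, 0) is present — its section is the full 26×9.5 rectangle; Taking the union: only the 26×9.5 cube at (11.5, 0) is present, so the union is just that shape — 1 connected region. The result has 1 disconnected region.

1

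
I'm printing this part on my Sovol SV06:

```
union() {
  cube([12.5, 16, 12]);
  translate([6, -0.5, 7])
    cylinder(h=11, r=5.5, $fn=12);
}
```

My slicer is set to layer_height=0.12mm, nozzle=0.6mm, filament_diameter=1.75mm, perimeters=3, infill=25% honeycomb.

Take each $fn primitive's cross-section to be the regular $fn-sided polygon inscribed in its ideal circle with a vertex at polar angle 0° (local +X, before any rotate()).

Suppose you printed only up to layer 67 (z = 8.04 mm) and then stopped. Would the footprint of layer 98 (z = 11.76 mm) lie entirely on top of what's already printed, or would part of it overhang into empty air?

Compare the two slices. At z = 8.04: the cube (footprint 12.5×16) is included at this height (area 200.00 mm²); the cylinder at (6, -0.5): section is a regular 12-gon, circumradius r=5.5 (area = (12/2)·5.500²·sin(360°/12) = 90.75 mm²); Combining (union): the regions partially overlap — summed areas 290.75 mm² minus the doubly-counted overlap 39.94 mm² gives 250.81 mm² — area = 250.81 mm². At z = 11.76: the 12.5×16 cube contributes its full rectangle (area 200.00 mm²); the cylinder at (6, -0.5): section is a regular 12-gon, circumradius r=5.5 (area = (12/2)·5.500²·sin(360°/12) = 90.75 mm²); Combining (union): the regions partially overlap — summed areas 290.75 mm² minus the doubly-counted overlap 39.94 mm² gives 250.81 mm² — area = 250.81 mm². Checking containment: the cross-section at z = 11.76 is a subset of the cross-section at z = 8.04.

entirely on top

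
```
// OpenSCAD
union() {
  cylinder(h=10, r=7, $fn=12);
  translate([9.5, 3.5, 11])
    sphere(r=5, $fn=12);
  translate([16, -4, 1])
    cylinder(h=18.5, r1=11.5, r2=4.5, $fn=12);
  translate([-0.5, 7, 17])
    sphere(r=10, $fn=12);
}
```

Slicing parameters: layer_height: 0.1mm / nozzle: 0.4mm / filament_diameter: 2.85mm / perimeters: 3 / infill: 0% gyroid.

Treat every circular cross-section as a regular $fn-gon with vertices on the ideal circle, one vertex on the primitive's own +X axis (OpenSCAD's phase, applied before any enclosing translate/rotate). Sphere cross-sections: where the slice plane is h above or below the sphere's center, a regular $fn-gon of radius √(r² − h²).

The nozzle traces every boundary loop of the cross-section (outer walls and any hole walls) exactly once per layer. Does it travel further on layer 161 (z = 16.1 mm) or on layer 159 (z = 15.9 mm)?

layer 159 (z = 15.9 mm)

Layer 161 (z = 16.1): the cylinder is absent (z outside [0, 10]); the sphere at (9.5, 3.5) is absent (|z−center|=5.100 > r=5); the cone at (16, -4) (r1=11.5→r2=4.5) has section circumradius 5.786 here — a regular 12-gon (perimeter = 2·12·5.786·sin(180°/12) = 35.94 mm); the r=10 sphere at (-0.5, 7) contributes a regular 12-gon of circumradius √(10²−0.9²) = 9.959 (perimeter = 2·12·9.959·sin(180°/12) = 61.86 mm); Taking the union: the 2 present regions are separate (no shared area or edge), so areas and boundary lengths simply add and each stays a separate island — boundary = 97.81 mm. So its perimeter = 97.81 mm. Layer 159 (z = 15.9): the cylinder is absent (z outside [0, 10]); the sphere at (9.5, 3.5): section is a regular 12-gon, circumradius = √(r²−h²) = √(5²−4.9²) = 0.995 (perimeter = 2·12·0.995·sin(180°/12) = 6.18 mm); the cone at (16, -4): at t=0.805 of its height the radius interpolates to r₁+(r₂−r₁)t = 5.862, giving a regular 12-gon of that circumradius (perimeter = 2·12·5.862·sin(180°/12) = 36.41 mm); the r=10 sphere at (-0.5, 7) contributes a regular 12-gon of circumradius √(10²−1.1²) = 9.939 (perimeter = 2·12·9.939·sin(180°/12) = 61.74 mm); Taking the union: the 3 present regions are separate (no shared area or edge), so areas and boundary lengths simply add and each stays a separate island — boundary = 104.33 mm. So its perimeter = 104.33 mm. Layer 159 is larger (104.33 vs 97.81 mm).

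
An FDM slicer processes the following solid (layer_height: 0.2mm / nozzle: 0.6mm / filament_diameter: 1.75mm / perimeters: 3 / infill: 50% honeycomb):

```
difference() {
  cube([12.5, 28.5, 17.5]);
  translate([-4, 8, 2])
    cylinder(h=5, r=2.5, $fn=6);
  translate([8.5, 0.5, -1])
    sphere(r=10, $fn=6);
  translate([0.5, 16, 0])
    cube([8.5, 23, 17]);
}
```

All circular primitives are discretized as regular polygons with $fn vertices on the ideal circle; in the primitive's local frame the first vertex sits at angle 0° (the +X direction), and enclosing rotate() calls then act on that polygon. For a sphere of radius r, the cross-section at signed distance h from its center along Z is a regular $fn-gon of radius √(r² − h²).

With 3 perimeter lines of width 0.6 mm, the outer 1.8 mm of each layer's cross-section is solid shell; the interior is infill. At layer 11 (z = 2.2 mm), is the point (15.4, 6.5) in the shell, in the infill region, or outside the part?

outside

At z = 2.2 mm: the cube (footprint 12.5×28.5) is included at this height; the r=2.5 cylinder at (-4, 8) gives a regular 6-gon of circumradius 2.5 (constant along its height); the sphere at (8.5, 0.5): section is a regular 6-gon, circumradius = √(r²−h²) = √(10²−3.2²) = 9.474; the 8.5×23 cube at (0.5, 16) contributes its full rectangle; Subtracting the remaining from the first: starting from the 12.5×28.5 cube, the r=2.5 cylinder at (-4, 8) misses the remaining region (no effect); the r=10 sphere at (8.5, 0.5) partially overlaps it — only the 96.55 mm² overlap (of its 233.20 mm²) is removed, clipping the outline; the 8.5×23 cube at (0.5, 16) partially overlaps it — only the 106.25 mm² overlap (of its 195.50 mm²) is removed, clipping the outline — 1 connected region. Overall, the cross-section is a single solid region. The nearest boundary edge runs (12.50, 8.70)→(3.76, 8.70); distance from the point to it = 3.64 mm. The point is not inside any of the regions above, so it lies outside the cross-section (3.64 mm from the nearest boundary).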